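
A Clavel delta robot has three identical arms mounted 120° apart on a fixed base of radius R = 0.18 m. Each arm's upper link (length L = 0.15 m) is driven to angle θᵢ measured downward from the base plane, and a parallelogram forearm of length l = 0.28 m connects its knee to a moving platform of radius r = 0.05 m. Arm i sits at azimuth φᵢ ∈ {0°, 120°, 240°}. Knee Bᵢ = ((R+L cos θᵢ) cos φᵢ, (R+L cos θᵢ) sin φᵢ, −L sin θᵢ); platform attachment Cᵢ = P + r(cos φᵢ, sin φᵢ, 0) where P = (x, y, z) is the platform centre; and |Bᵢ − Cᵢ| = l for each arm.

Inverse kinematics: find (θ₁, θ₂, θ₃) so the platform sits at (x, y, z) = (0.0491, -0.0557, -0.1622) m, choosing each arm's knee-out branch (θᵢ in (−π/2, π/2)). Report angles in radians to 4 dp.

rotate P by −φ1: (0.0491, -0.0557, -0.1622)
  A=0.0809, B=-0.1622, C=(l²−L²−A²−y'²−z²)/(2L)=0.0665
  θ1 = atan2(B,A) + arccos(C/0.1813) = 0.0871
rotate P by −φ2: (-0.0728, -0.0147, -0.1622)
  e−x'=0.2028;  (l²−L²−(e−x')²−y'²−z²)/2L = -0.0392
  θ2 = atan2(B,A) + arccos(C/0.2597) = 1.0475
arm 3 (φ=240.0°): x'=0.0237, y'=0.0704
  e−x'=0.1063;  (l²−L²−(e−x')²−y'²−z²)/2L = 0.0445
  γ=atan2(-0.1622,0.1063)=-0.9906;  ψ=arccos(0.2292)=1.3395;  θ3=γ+ψ≈0.3489

θ₁ = 0.0871, θ₂ = 1.0475, θ₃ = 0.3489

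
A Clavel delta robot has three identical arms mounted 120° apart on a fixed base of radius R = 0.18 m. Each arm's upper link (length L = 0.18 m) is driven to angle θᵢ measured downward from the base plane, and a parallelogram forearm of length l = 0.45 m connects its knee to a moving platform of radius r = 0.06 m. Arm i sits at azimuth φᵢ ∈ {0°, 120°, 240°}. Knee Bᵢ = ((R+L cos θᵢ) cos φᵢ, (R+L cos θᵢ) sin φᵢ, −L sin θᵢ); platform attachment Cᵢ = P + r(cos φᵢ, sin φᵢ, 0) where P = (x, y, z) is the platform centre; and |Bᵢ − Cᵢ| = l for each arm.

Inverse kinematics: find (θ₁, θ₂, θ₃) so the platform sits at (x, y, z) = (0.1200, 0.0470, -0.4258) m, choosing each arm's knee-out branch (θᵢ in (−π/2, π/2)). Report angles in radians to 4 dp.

φ1=0.0° → target in arm frame (0.1200, 0.0470)
  A cos θ + B sin θ = C:  0.0000·cos θ + -0.4258·sin θ = -0.0373
  γ=atan2(-0.4258,0.0000)=-1.5708;  ψ=arccos(-0.0875)=1.6584;  θ1=γ+ψ≈0.0876
arm 2 (φ=120.0°): x'=-0.0193, y'=-0.1274
  A cos θ + B sin θ = C:  0.1393·cos θ + -0.4258·sin θ = -0.1301
  √(A²+B²)=0.4480;  θ2 = -1.2546+1.8655 ≈ 0.6109
rotate P by −φ3: (-0.1007, 0.0804, -0.4258)
  A cos θ + B sin θ = C:  0.2207·cos θ + -0.4258·sin θ = -0.1844
  √(A²+B²)=0.4796;  θ3 = -1.0926+1.9654 ≈ 0.8728

θ₁ = 0.0876, θ₂ = 0.6109, θ₃ = 0.8728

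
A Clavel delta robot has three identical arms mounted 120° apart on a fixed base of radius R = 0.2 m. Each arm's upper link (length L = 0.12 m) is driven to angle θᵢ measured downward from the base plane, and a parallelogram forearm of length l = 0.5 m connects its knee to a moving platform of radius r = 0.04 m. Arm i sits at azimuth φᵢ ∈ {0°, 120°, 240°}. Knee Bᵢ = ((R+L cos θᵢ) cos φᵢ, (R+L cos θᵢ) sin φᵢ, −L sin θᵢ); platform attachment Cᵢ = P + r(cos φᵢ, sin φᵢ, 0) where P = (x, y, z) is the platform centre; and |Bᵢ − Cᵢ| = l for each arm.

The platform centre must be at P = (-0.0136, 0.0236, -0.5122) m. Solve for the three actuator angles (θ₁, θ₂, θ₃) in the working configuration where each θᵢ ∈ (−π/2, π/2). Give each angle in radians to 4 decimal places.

arm 1 (φ=0.0°): x'=-0.0136, y'=0.0236
  A=0.1736, B=-0.5122, C=(l²−L²−A²−y'²−z²)/(2L)=-0.2393
  θ1 = atan2(B,A) + arccos(C/0.5408) = 0.7852
φ2=120.0° → target in arm frame (0.0272, 0.0000)
  A=0.1328, B=-0.5122, C=(l²−L²−A²−y'²−z²)/(2L)=-0.1849
  θ2 = atan2(B,A) + arccos(C/0.5291) = 0.6106
arm 3 (φ=240.0°): x'=-0.0136, y'=-0.0236
  e−x'=0.1736;  (l²−L²−(e−x')²−y'²−z²)/2L = -0.2394
  γ=atan2(-0.5122,0.1736)=-1.2440;  ψ=arccos(-0.4426)=2.0293;  θ3=γ+ψ≈0.7854

θ₁ = 0.7852, θ₂ = 0.6106, θ₃ = 0.7854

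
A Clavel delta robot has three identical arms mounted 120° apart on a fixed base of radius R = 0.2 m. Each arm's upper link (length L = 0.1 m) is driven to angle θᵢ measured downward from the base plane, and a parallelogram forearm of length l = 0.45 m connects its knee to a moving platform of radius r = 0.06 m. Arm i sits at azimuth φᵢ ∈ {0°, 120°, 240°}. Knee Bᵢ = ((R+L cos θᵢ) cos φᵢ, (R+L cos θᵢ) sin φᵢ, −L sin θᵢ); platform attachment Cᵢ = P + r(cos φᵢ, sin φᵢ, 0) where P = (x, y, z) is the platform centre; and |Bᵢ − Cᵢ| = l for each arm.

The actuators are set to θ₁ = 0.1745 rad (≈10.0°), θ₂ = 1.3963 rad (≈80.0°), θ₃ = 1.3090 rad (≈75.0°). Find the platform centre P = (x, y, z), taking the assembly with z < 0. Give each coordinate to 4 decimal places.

(0.1489, -0.0096, -0.4582)

φ1=0.0°: virtual centre (0.2385, 0.0000, -0.0174), radius l
arm 2 at φ=120.0°: ρ2 = 0.1574;  O2 = (-0.0787, 0.1363, -0.0985)
O3 = (0.1659·cos240.0°, 0.1659·sin240.0°, -0.0966) = (-0.0829, -0.1437, -0.0966)
eliminate P² terms by subtracting sphere 1 from 2 and 3
[-0.6343 0.2726 -0.1622]·P = -0.0227;  [-0.6428 -0.2873 -0.1585]·P = -0.0203
det = 0.3575;  x = 0.0338+-0.2512z,  y = -0.0048+0.0106z
into |P−O₁|² = l²: 1.0632z² + 0.1375z + -0.1603 = 0;  Δ = 0.7005;  z = -0.4582 or 0.3289 → z<0 root = -0.4582
x = 0.1489, y = -0.0096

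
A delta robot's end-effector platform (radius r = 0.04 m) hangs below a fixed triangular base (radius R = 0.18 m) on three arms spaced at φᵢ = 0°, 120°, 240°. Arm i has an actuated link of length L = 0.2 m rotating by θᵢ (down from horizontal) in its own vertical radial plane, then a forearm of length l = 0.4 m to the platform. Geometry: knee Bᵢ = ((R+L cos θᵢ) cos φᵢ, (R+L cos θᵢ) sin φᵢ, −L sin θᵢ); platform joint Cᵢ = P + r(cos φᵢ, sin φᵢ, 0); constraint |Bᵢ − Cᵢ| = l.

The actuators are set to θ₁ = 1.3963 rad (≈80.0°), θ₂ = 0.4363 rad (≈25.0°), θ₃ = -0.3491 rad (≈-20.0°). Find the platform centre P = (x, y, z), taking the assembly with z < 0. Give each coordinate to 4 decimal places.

(-0.2120, -0.0734, -0.2682)

φ1=0.0°: virtual centre (0.1747, 0.0000, -0.1970), radius l
φ2=120.0°: virtual centre (-0.1606, 0.2782, -0.0845), radius l
φ3=240.0°: virtual centre (-0.1640, -0.2840, 0.0684), radius l
eliminate P² terms by subtracting sphere 1 from 2 and 3
plane₁₂: -0.6707x+0.5564y+0.2249z = 0.0410
Cramer: x(z) = -0.0622+0.5582z;  y(z) = -0.0013+0.2687z
into |P−O₁|² = l²: 1.3838z² + 0.1287z + -0.0650 = 0;  Δ = 0.3766;  z = -0.2682 or 0.1752 → z<0 root = -0.2682
x = -0.2120, y = -0.0734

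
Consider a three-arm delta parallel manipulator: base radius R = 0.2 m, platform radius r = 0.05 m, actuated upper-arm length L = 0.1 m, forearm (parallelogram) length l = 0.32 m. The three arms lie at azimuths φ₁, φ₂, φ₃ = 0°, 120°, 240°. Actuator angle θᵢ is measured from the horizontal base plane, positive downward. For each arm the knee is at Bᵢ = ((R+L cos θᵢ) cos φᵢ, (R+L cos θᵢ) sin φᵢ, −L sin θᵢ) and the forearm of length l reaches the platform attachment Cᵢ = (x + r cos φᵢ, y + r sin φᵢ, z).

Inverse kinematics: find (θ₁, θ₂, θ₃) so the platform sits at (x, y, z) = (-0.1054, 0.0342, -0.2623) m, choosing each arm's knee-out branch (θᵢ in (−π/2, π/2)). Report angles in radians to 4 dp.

θ₁ = 1.3964, θ₂ = 0.0004, θ₃ = 0.5237

rotate P by −φ1: (-0.1054, 0.0342, -0.2623)
  e−x'=0.2554;  (l²−L²−(e−x')²−y'²−z²)/2L = -0.2140
  θ1 = atan2(B,A) + arccos(C/0.3661) = 1.3964
rotate P by −φ2: (0.0823, 0.0742, -0.2623)
  A cos θ + B sin θ = C:  0.0677·cos θ + -0.2623·sin θ = 0.0676
  θ2 = atan2(B,A) + arccos(C/0.2709) = 0.0004
arm 3 (φ=240.0°): x'=0.0231, y'=-0.1084
  e−x'=0.1269;  (l²−L²−(e−x')²−y'²−z²)/2L = -0.0213
  √(A²+B²)=0.2914;  θ3 = -1.1201+1.6439 ≈ 0.5237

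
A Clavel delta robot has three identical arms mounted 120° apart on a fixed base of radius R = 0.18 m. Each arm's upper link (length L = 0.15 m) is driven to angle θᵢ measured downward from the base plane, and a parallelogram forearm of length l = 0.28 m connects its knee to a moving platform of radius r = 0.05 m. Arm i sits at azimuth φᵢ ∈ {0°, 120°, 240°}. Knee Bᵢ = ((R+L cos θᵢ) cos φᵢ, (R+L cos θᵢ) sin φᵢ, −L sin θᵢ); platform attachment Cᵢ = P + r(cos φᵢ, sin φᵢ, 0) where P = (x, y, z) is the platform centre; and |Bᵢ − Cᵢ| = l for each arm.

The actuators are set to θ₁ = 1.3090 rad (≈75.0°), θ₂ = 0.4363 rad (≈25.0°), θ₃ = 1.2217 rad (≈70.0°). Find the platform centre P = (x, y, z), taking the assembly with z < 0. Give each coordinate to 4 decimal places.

(-0.0587, 0.0795, -0.2873)

centre 1 = (0.1688·cos0.0°, 0.1688·sin0.0°, -0.1449) = (0.1688, 0.0000, -0.1449)
arm 2 at φ=120.0°: ρ2 = 0.2659;  centre 2 = (-0.1330, 0.2303, -0.0634)
arm 3 at φ=240.0°: ρ3 = 0.1813;  centre 3 = (-0.0907, -0.1570, -0.1410)
eliminate P² terms by subtracting sphere 1 from 2 and 3
linear system: -0.6036x+0.4606y = 0.0253−0.1630z; -0.5190x+-0.3140y = 0.0032−0.0079z
Cramer: x(z) = -0.0220+0.1279z;  y(z) = 0.0260-0.1863z
sphere 1 gives Az²+Bz+C=0 with A=1.0511, B=0.2313, C=-0.0203;  B²−4AC=0.1389;  roots -0.2873, 0.0673;  negative root z = -0.2873
x = -0.0587, y = 0.0795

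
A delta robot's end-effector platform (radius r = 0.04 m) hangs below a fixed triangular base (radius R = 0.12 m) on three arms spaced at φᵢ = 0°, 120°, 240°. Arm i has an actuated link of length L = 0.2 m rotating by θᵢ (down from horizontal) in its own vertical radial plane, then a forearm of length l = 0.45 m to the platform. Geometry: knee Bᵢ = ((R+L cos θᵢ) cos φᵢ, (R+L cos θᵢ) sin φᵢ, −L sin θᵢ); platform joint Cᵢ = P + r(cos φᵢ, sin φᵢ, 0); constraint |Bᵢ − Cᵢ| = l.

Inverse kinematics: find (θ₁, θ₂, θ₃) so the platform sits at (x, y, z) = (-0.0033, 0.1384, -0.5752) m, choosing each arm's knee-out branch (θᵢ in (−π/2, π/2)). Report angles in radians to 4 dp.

θ₁ = 1.1345, θ₂ = 0.7857, θ₃ = 1.3964

rotate P by −φ1: (-0.0033, 0.1384, -0.5752)
  e−x'=0.0833;  (l²−L²−(e−x')²−y'²−z²)/2L = -0.4861
  θ1 = atan2(B,A) + arccos(C/0.5812) = 1.1345
φ2=120.0° → target in arm frame (0.1215, -0.0663)
  A cos θ + B sin θ = C:  -0.0415·cos θ + -0.5752·sin θ = -0.4362
  √(A²+B²)=0.5767;  θ2 = -1.6428+2.4285 ≈ 0.7857
arm 3 (φ=240.0°): x'=-0.1182, y'=-0.0721
  A cos θ + B sin θ = C:  0.1982·cos θ + -0.5752·sin θ = -0.5321
  √(A²+B²)=0.6084;  θ3 = -1.2389+2.6354 ≈ 1.3964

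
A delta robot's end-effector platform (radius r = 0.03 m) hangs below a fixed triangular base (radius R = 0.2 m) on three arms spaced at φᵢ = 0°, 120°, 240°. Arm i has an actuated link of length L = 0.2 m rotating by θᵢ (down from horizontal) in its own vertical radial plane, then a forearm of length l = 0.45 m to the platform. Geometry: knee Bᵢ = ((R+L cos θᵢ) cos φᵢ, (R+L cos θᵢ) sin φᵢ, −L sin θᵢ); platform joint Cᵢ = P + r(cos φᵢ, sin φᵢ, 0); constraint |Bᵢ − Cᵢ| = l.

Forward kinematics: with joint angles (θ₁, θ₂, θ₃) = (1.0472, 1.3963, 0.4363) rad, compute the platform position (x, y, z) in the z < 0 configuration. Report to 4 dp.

φ1=0.0°: virtual centre (0.2700, 0.0000, -0.1732), radius l
O2 = (0.2047·cos120.0°, 0.2047·sin120.0°, -0.1970) = (-0.1024, 0.1773, -0.1970)
arm 3 at φ=240.0°: ρ3 = 0.3513;  O3 = (-0.1756, -0.3042, -0.0845)
subtract pairs → two planes through P
linear system: -0.7447x+0.3546y = -0.0222−-0.0475z; -0.8913x+-0.6084y = 0.0276−0.1774z
Cramer: x(z) = 0.0048+0.0442z;  y(z) = -0.0525+0.2268z
sphere 1 gives Az²+Bz+C=0 with A=1.0534, B=0.2992, C=-0.0994;  B²−4AC=0.5084;  roots -0.4805, 0.1964;  negative root z = -0.4805
x = -0.0164, y = -0.1614

(-0.0164, -0.1614, -0.4805)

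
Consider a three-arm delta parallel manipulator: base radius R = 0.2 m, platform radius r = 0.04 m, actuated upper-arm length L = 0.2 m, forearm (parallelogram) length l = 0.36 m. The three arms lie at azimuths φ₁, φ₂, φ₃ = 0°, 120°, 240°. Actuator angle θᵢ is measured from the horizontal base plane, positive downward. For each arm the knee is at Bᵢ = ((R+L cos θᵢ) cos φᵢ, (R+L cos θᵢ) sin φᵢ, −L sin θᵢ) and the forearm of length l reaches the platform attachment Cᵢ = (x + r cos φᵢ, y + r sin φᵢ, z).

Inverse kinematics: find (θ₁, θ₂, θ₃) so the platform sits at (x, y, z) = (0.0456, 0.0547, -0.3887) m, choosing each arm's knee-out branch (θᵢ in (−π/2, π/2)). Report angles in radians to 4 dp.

θ₁ = 0.7853, θ₂ = 0.8728, θ₃ = 1.2217

rotate P by −φ1: (0.0456, 0.0547, -0.3887)
  e−x'=0.1144;  (l²−L²−(e−x')²−y'²−z²)/2L = -0.1939
  γ=atan2(-0.3887,0.1144)=-1.2846;  ψ=arccos(-0.4786)=2.0698;  θ1=γ+ψ≈0.7853
rotate P by −φ2: (0.0246, -0.0668, -0.3887)
  A=0.1354, B=-0.3887, C=(l²−L²−A²−y'²−z²)/(2L)=-0.2107
  √(A²+B²)=0.4116;  θ2 = -1.2355+2.1083 ≈ 0.8728
rotate P by −φ3: (-0.0702, 0.0121, -0.3887)
  A cos θ + B sin θ = C:  0.2302·cos θ + -0.3887·sin θ = -0.2865
  γ=atan2(-0.3887,0.2302)=-1.0362;  ψ=arccos(-0.6343)=2.2579;  θ3=γ+ψ≈1.2217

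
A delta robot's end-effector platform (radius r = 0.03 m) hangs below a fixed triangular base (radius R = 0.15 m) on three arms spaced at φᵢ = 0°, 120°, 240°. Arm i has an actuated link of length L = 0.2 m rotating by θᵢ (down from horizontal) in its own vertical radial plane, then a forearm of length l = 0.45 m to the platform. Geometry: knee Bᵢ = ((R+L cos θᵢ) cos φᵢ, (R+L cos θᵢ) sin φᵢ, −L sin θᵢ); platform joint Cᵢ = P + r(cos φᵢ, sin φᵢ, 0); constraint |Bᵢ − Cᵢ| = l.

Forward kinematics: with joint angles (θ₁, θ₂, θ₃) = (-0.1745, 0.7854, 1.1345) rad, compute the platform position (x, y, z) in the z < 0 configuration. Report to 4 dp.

(0.2063, 0.0705, -0.3957)

O1 = (0.3170·cos0.0°, 0.3170·sin0.0°, 0.0347) = (0.3170, 0.0000, 0.0347)
φ2=120.0°: virtual centre (-0.1307, 0.2264, -0.1414), radius l
O3 = (0.2045·cos240.0°, 0.2045·sin240.0°, -0.1813) = (-0.1023, -0.1771, -0.1813)
subtract pairs → two planes through P
linear system: -0.8953x+0.4528y = -0.0133−-0.3523z; -0.8384x+-0.3542y = -0.0270−-0.4320z
det = 0.6968;  x = 0.0243+-0.4598z,  y = 0.0186+-0.1312z
quadratic in z: (1.2286)z²+(0.1948)z+(-0.1153)=0, √Δ=0.7776 → z ∈ {-0.3957, 0.2372}; z = -0.3957 (taking z<0)
x = 0.2063, y = 0.0705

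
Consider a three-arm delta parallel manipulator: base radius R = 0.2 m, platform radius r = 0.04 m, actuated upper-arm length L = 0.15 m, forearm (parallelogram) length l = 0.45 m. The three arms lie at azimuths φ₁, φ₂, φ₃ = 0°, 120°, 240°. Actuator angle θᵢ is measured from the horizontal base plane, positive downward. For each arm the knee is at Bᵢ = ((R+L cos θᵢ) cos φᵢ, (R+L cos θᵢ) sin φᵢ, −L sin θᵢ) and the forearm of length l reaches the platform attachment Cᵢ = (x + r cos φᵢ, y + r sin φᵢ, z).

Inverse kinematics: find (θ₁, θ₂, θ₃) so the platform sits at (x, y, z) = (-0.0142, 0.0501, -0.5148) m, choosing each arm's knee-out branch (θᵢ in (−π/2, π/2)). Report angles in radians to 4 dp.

θ₁ = 1.1344, θ₂ = 0.8725, θ₃ = 1.2213

arm 1 (φ=0.0°): x'=-0.0142, y'=0.0501
  A cos θ + B sin θ = C:  0.1742·cos θ + -0.5148·sin θ = -0.3929
  θ1 = atan2(B,A) + arccos(C/0.5435) = 1.1344
φ2=120.0° → target in arm frame (0.0505, -0.0128)
  e−x'=0.1095;  (l²−L²−(e−x')²−y'²−z²)/2L = -0.3239
  γ=atan2(-0.5148,0.1095)=-1.3612;  ψ=arccos(-0.6154)=2.2337;  θ2=γ+ψ≈0.8725
rotate P by −φ3: (-0.0363, -0.0373, -0.5148)
  A=0.1963, B=-0.5148, C=(l²−L²−A²−y'²−z²)/(2L)=-0.4165
  θ3 = atan2(B,A) + arccos(C/0.5510) = 1.2213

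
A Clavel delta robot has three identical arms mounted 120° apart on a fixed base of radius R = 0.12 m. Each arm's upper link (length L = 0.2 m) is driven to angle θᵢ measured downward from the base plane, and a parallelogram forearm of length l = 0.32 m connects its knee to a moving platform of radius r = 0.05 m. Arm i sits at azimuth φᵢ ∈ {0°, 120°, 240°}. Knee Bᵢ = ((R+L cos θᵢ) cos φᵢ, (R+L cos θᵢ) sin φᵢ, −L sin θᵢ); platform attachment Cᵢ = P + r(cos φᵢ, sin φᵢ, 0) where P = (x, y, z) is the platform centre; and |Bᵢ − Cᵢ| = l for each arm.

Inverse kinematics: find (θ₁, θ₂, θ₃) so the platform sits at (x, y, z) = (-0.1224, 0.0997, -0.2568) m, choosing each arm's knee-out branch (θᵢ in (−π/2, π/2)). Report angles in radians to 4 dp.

arm 1 (φ=0.0°): x'=-0.1224, y'=0.0997
  e−x'=0.1924;  (l²−L²−(e−x')²−y'²−z²)/2L = -0.1263
  γ=atan2(-0.2568,0.1924)=-0.9278;  ψ=arccos(-0.3935)=1.9752;  θ1=γ+ψ≈1.0474
arm 2 (φ=120.0°): x'=0.1475, y'=0.0562
  A cos θ + B sin θ = C:  -0.0775·cos θ + -0.2568·sin θ = -0.0318
  θ2 = atan2(B,A) + arccos(C/0.2683) = -0.1745
φ3=240.0° → target in arm frame (-0.0251, -0.1559)
  e−x'=0.0951;  (l²−L²−(e−x')²−y'²−z²)/2L = -0.0922
  θ3 = atan2(B,A) + arccos(C/0.2739) = 0.6983

θ₁ = 1.0474, θ₂ = -0.1745, θ₃ = 0.6983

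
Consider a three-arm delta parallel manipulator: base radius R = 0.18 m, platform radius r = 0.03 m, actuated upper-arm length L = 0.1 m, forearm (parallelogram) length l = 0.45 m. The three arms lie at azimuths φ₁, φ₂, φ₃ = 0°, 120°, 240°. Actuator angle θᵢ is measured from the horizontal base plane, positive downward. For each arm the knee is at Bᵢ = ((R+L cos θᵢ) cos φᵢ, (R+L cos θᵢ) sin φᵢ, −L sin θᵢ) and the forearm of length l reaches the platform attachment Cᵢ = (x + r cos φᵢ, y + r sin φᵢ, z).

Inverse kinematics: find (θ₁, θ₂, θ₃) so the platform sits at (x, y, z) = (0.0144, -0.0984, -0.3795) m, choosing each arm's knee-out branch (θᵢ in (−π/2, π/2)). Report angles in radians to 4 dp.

θ₁ = 0.0872, θ₂ = 0.6980, θ₃ = -0.3492

arm 1 (φ=0.0°): x'=0.0144, y'=-0.0984
  A cos θ + B sin θ = C:  0.1356·cos θ + -0.3795·sin θ = 0.1020
  θ1 = atan2(B,A) + arccos(C/0.4030) = 0.0872
arm 2 (φ=120.0°): x'=-0.0924, y'=0.0367
  A=0.2424, B=-0.3795, C=(l²−L²−A²−y'²−z²)/(2L)=-0.0582
  γ=atan2(-0.3795,0.2424)=-1.0023;  ψ=arccos(-0.1292)=1.7003;  θ2=γ+ψ≈0.6980
rotate P by −φ3: (0.0780, 0.0617, -0.3795)
  A=0.0720, B=-0.3795, C=(l²−L²−A²−y'²−z²)/(2L)=0.1975
  √(A²+B²)=0.3863;  θ3 = -1.3833+1.0342 ≈ -0.3492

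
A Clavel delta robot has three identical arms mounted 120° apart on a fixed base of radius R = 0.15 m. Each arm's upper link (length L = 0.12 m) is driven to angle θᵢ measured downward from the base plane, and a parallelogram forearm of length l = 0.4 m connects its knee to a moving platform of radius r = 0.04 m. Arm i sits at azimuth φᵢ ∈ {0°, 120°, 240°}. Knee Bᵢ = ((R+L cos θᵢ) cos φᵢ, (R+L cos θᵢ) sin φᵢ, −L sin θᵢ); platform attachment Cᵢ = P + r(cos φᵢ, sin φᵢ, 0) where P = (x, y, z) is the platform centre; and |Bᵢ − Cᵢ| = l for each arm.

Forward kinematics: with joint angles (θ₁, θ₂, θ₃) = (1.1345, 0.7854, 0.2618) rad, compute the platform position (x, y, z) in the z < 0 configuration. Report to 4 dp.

arm 1 at φ=0.0°: ρ1 = 0.1607;  O1 = (0.1607, 0.0000, -0.1088)
φ2=120.0°: virtual centre (-0.0974, 0.1687, -0.0849), radius l
φ3=240.0°: virtual centre (-0.1130, -0.1956, -0.0311), radius l
eliminate P² terms by subtracting sphere 1 from 2 and 3
[-0.5163 0.3375 0.0478]·P = 0.0075;  [-0.5473 -0.3913 0.1554]·P = 0.0143
Cramer: x(z) = -0.0201+0.1840z;  y(z) = -0.0085+0.1398z
quadratic in z: (1.0534)z²+(0.1486)z+(-0.1154)=0, √Δ=0.7130 → z ∈ {-0.4089, 0.2679}; z = -0.4089 (taking z<0)
x = -0.0954, y = -0.0657

(-0.0954, -0.0657, -0.4089)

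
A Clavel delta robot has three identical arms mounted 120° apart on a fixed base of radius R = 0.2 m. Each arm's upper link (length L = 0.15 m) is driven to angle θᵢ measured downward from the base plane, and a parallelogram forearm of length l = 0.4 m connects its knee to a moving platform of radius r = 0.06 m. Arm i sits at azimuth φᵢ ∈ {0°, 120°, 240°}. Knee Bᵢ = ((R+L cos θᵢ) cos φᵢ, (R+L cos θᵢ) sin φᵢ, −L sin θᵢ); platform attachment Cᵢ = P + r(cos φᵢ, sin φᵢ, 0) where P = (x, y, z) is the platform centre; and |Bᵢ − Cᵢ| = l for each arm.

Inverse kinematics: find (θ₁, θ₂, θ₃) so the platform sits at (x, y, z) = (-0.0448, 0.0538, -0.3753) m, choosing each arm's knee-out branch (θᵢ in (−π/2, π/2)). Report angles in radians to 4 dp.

arm 1 (φ=0.0°): x'=-0.0448, y'=0.0538
  e−x'=0.1848;  (l²−L²−(e−x')²−y'²−z²)/2L = -0.1347
  √(A²+B²)=0.4183;  θ1 = -1.1132+1.8985 ≈ 0.7853
φ2=120.0° → target in arm frame (0.0690, 0.0119)
  e−x'=0.0710;  (l²−L²−(e−x')²−y'²−z²)/2L = -0.0284
  γ=atan2(-0.3753,0.0710)=-1.3838;  ψ=arccos(-0.0745)=1.6453;  θ2=γ+ψ≈0.2615
φ3=240.0° → target in arm frame (-0.0242, -0.0657)
  e−x'=0.1642;  (l²−L²−(e−x')²−y'²−z²)/2L = -0.1154
  √(A²+B²)=0.4096;  θ3 = -1.1584+1.8564 ≈ 0.6980

θ₁ = 0.7853, θ₂ = 0.2615, θ₃ = 0.6980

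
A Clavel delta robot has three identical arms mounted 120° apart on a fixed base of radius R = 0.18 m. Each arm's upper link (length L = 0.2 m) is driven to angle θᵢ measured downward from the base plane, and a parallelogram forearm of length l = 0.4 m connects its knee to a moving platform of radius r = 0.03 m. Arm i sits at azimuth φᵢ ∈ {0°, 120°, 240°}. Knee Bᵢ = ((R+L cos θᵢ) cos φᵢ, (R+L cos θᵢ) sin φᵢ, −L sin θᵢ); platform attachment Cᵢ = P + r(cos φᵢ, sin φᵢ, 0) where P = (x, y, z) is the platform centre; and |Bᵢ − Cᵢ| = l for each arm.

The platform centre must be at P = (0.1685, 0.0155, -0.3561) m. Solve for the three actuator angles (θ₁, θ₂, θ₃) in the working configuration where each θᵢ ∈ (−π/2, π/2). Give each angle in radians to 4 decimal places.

φ1=0.0° → target in arm frame (0.1685, 0.0155)
  A cos θ + B sin θ = C:  -0.0185·cos θ + -0.3561·sin θ = -0.0185
  γ=atan2(-0.3561,-0.0185)=-1.6227;  ψ=arccos(-0.0518)=1.6226;  θ1=γ+ψ≈-0.0001
arm 2 (φ=120.0°): x'=-0.0708, y'=-0.1537
  e−x'=0.2208;  (l²−L²−(e−x')²−y'²−z²)/2L = -0.1980
  √(A²+B²)=0.4190;  θ2 = -1.0157+2.0629 ≈ 1.0472
φ3=240.0° → target in arm frame (-0.0977, 0.1382)
  A cos θ + B sin θ = C:  0.2477·cos θ + -0.3561·sin θ = -0.2181
  γ=atan2(-0.3561,0.2477)=-0.9631;  ψ=arccos(-0.5028)=2.0977;  θ3=γ+ψ≈1.1346

θ₁ = -0.0001, θ₂ = 1.0472, θ₃ = 1.1346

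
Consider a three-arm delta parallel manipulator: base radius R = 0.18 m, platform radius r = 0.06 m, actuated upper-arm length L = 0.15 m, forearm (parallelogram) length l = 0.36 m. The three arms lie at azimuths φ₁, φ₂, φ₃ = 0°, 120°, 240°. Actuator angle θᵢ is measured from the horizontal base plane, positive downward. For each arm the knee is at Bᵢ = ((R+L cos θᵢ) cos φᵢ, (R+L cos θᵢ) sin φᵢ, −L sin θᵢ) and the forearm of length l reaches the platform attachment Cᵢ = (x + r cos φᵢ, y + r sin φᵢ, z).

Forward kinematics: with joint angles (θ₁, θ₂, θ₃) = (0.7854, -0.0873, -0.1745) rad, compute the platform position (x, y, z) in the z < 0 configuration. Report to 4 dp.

arm 1 at φ=0.0°: ρ1 = 0.2261;  O1 = (0.2261, 0.0000, -0.1061)
φ2=120.0°: virtual centre (-0.1347, 0.2333, 0.0131), radius l
arm 3 at φ=240.0°: ρ3 = 0.2677;  O3 = (-0.1339, -0.2319, 0.0260)
subtract pairs → two planes through P
plane₁₂: -0.7216x+0.4667y+0.2383z = 0.0104
Cramer: x(z) = -0.0142+0.3487z;  y(z) = 0.0004+0.0285z
into |P−O₁|² = l²: 1.1224z² + 0.0446z + -0.0606 = 0;  Δ = 0.2743;  z = -0.2532 or 0.2134 → z<0 root = -0.2532
x = -0.1024, y = -0.0068

(-0.1024, -0.0068, -0.2532)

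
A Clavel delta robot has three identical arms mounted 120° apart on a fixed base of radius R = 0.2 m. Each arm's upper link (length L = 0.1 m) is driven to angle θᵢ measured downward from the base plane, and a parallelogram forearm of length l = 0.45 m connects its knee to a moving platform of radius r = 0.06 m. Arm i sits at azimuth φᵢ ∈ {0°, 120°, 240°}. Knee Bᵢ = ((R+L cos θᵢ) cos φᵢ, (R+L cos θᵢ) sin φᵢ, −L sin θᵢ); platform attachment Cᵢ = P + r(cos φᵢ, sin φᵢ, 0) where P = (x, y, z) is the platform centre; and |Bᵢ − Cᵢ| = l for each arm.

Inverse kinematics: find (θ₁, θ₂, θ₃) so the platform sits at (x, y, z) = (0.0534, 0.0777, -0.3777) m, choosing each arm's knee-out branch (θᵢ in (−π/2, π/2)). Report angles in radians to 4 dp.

θ₁ = -0.2622, θ₂ = -0.1748, θ₃ = 0.6105

rotate P by −φ1: (0.0534, 0.0777, -0.3777)
  A=0.0866, B=-0.3777, C=(l²−L²−A²−y'²−z²)/(2L)=0.1815
  √(A²+B²)=0.3875;  θ1 = -1.3454+1.0832 ≈ -0.2622
arm 2 (φ=120.0°): x'=0.0406, y'=-0.0851
  A=0.0994, B=-0.3777, C=(l²−L²−A²−y'²−z²)/(2L)=0.1636
  √(A²+B²)=0.3906;  θ2 = -1.3134+1.1386 ≈ -0.1748
φ3=240.0° → target in arm frame (-0.0940, 0.0074)
  A cos θ + B sin θ = C:  0.2340·cos θ + -0.3777·sin θ = -0.0248
  θ3 = atan2(B,A) + arccos(C/0.4443) = 0.6105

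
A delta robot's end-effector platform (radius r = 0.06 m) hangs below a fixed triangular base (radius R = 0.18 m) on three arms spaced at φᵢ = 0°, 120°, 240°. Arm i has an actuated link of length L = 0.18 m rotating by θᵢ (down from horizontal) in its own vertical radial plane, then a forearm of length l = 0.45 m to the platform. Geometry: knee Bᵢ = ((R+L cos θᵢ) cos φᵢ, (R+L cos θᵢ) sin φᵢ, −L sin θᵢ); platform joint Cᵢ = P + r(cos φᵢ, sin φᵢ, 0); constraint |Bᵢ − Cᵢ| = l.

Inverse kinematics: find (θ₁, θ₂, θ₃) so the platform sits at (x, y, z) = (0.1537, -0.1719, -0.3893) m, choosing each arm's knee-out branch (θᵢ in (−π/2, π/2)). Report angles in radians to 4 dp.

arm 1 (φ=0.0°): x'=0.1537, y'=-0.1719
  e−x'=-0.0337;  (l²−L²−(e−x')²−y'²−z²)/2L = -0.0337
  γ=atan2(-0.3893,-0.0337)=-1.6571;  ψ=arccos(-0.0863)=1.6572;  θ1=γ+ψ≈0.0001
φ2=120.0° → target in arm frame (-0.2257, -0.0472)
  e−x'=0.3457;  (l²−L²−(e−x')²−y'²−z²)/2L = -0.2867
  √(A²+B²)=0.5207;  θ2 = -0.8446+2.1539 ≈ 1.3093
arm 3 (φ=240.0°): x'=0.0720, y'=0.2191
  A cos θ + B sin θ = C:  0.0480·cos θ + -0.3893·sin θ = -0.0882
  √(A²+B²)=0.3922;  θ3 = -1.4482+1.7975 ≈ 0.3494

θ₁ = 0.0001, θ₂ = 1.3093, θ₃ = 0.3494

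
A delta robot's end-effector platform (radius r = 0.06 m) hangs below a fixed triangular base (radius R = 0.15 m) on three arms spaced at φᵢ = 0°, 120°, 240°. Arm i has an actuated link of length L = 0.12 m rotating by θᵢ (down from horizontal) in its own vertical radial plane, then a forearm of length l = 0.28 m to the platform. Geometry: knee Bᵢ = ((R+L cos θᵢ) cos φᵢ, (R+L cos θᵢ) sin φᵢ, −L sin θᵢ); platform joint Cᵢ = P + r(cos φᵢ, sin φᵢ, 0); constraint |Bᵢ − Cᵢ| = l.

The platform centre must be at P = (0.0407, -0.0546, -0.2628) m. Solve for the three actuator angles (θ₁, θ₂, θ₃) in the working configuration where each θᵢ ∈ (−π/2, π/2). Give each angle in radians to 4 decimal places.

θ₁ = 0.3494, θ₂ = 0.9601, θ₃ = 0.4366

arm 1 (φ=0.0°): x'=0.0407, y'=-0.0546
  A cos θ + B sin θ = C:  0.0493·cos θ + -0.2628·sin θ = -0.0436
  √(A²+B²)=0.2674;  θ1 = -1.3854+1.7348 ≈ 0.3494
rotate P by −φ2: (-0.0676, -0.0079, -0.2628)
  A cos θ + B sin θ = C:  0.1576·cos θ + -0.2628·sin θ = -0.1249
  √(A²+B²)=0.3065;  θ2 = -1.0305+1.9906 ≈ 0.9601
rotate P by −φ3: (0.0269, 0.0625, -0.2628)
  A cos θ + B sin θ = C:  0.0631·cos θ + -0.2628·sin θ = -0.0540
  √(A²+B²)=0.2703;  θ3 = -1.3353+1.7718 ≈ 0.4366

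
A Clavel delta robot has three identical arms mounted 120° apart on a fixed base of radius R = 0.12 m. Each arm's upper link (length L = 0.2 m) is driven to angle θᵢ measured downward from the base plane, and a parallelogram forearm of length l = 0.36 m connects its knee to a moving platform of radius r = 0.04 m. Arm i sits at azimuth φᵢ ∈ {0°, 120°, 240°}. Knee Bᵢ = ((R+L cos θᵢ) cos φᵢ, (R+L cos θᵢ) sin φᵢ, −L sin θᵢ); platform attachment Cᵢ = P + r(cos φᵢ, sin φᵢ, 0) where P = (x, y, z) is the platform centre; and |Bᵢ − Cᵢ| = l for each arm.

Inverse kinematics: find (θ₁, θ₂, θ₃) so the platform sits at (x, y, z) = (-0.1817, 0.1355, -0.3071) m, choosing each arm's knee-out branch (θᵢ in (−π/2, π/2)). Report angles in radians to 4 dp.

arm 1 (φ=0.0°): x'=-0.1817, y'=0.1355
  A=0.2617, B=-0.3071, C=(l²−L²−A²−y'²−z²)/(2L)=-0.2289
  √(A²+B²)=0.4035;  θ1 = -0.8650+2.1740 ≈ 1.3090
φ2=120.0° → target in arm frame (0.2082, 0.0896)
  e−x'=-0.1282;  (l²−L²−(e−x')²−y'²−z²)/2L = -0.0729
  θ2 = atan2(B,A) + arccos(C/0.3328) = -0.1745
φ3=240.0° → target in arm frame (-0.0265, -0.2251)
  e−x'=0.1065;  (l²−L²−(e−x')²−y'²−z²)/2L = -0.1668
  √(A²+B²)=0.3250;  θ3 = -1.2370+2.1097 ≈ 0.8727

θ₁ = 1.3090, θ₂ = -0.1745, θ₃ = 0.8727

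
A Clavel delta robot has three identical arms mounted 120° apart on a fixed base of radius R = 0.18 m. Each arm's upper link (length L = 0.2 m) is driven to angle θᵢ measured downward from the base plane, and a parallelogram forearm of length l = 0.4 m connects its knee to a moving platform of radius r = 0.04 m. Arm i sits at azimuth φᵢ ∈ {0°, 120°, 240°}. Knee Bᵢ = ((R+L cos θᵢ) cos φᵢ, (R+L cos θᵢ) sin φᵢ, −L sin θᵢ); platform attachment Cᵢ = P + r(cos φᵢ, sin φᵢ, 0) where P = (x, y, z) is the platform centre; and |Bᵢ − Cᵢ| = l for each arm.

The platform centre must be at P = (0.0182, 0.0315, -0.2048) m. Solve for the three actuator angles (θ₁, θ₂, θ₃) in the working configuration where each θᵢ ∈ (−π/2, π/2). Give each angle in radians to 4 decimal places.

θ₁ = -0.1749, θ₂ = -0.1747, θ₃ = 0.2618

arm 1 (φ=0.0°): x'=0.0182, y'=0.0315
  e−x'=0.1218;  (l²−L²−(e−x')²−y'²−z²)/2L = 0.1556
  γ=atan2(-0.2048,0.1218)=-1.0343;  ψ=arccos(0.6529)=0.8594;  θ1=γ+ψ≈-0.1749
φ2=120.0° → target in arm frame (0.0182, -0.0315)
  A cos θ + B sin θ = C:  0.1218·cos θ + -0.2048·sin θ = 0.1556
  √(A²+B²)=0.2383;  θ2 = -1.0342+0.8595 ≈ -0.1747
φ3=240.0° → target in arm frame (-0.0364, 0.0000)
  e−x'=0.1764;  (l²−L²−(e−x')²−y'²−z²)/2L = 0.1174
  √(A²+B²)=0.2703;  θ3 = -0.8598+1.1216 ≈ 0.2618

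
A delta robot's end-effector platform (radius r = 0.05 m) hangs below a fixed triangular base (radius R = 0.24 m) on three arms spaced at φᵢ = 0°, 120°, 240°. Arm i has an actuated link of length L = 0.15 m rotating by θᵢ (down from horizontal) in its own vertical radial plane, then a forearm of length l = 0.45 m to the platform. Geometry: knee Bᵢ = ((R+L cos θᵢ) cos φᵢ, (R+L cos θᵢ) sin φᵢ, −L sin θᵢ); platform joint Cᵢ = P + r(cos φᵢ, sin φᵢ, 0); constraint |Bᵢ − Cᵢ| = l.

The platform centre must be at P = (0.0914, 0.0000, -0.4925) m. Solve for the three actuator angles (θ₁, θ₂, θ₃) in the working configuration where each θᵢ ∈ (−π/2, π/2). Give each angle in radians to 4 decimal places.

rotate P by −φ1: (0.0914, 0.0000, -0.4925)
  A=0.0986, B=-0.4925, C=(l²−L²−A²−y'²−z²)/(2L)=-0.2409
  θ1 = atan2(B,A) + arccos(C/0.5023) = 0.6979
arm 2 (φ=120.0°): x'=-0.0457, y'=-0.0792
  A=0.2357, B=-0.4925, C=(l²−L²−A²−y'²−z²)/(2L)=-0.4146
  θ2 = atan2(B,A) + arccos(C/0.5460) = 1.3086
rotate P by −φ3: (-0.0457, 0.0792, -0.4925)
  A=0.2357, B=-0.4925, C=(l²−L²−A²−y'²−z²)/(2L)=-0.4146
  θ3 = atan2(B,A) + arccos(C/0.5460) = 1.3086

θ₁ = 0.6979, θ₂ = 1.3086, θ₃ = 1.3086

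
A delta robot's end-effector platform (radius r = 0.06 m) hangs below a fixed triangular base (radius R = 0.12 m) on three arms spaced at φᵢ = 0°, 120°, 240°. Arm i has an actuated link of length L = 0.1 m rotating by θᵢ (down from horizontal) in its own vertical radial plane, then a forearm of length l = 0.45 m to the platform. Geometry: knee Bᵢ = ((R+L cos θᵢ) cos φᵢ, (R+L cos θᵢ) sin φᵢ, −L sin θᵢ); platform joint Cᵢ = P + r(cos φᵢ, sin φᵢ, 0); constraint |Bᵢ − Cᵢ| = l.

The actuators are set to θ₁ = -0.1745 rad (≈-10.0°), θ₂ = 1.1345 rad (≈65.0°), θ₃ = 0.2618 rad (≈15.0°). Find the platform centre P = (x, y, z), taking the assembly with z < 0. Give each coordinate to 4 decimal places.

(0.1615, -0.1515, -0.4064)

φ1=0.0°: virtual centre (0.1585, 0.0000, 0.0174), radius l
φ2=120.0°: virtual centre (-0.0511, 0.0886, -0.0906), radius l
arm 3 at φ=240.0°: ρ3 = 0.1566;  S3 = (-0.0783, -0.1356, -0.0259)
|S₂|²−|S₁|² = -0.0067;  |S₃|²−|S₁|² = -0.0002
linear system: -0.4192x+0.1771y = -0.0067−-0.2160z; -0.4736x+-0.2712y = -0.0002−-0.0865z
Cramer: x(z) = 0.0095-0.3740z;  y(z) = -0.0157+0.3342z
into |P−S₁|² = l²: 1.2516z² + 0.0663z + -0.1797 = 0;  Δ = 0.9042;  z = -0.4064 or 0.3534 → z<0 root = -0.4064
x = 0.1615, y = -0.1515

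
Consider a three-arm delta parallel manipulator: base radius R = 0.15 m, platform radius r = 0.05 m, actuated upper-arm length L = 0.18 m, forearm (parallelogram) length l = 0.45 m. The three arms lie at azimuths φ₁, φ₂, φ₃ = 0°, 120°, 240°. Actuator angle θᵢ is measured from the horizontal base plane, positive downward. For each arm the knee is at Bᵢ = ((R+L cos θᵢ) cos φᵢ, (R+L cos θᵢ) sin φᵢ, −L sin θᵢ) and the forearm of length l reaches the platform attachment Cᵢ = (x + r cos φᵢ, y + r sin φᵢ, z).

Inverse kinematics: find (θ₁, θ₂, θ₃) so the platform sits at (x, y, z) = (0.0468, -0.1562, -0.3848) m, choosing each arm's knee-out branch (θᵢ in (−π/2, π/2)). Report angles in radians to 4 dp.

θ₁ = 0.1746, θ₂ = 0.8729, θ₃ = -0.0873

arm 1 (φ=0.0°): x'=0.0468, y'=-0.1562
  e−x'=0.0532;  (l²−L²−(e−x')²−y'²−z²)/2L = -0.0144
  √(A²+B²)=0.3885;  θ1 = -1.4334+1.6080 ≈ 0.1746
rotate P by −φ2: (-0.1587, 0.0376, -0.3848)
  e−x'=0.2587;  (l²−L²−(e−x')²−y'²−z²)/2L = -0.1286
  √(A²+B²)=0.4637;  θ2 = -0.9790+1.8518 ≈ 0.8729
rotate P by −φ3: (0.1119, 0.1186, -0.3848)
  e−x'=-0.0119;  (l²−L²−(e−x')²−y'²−z²)/2L = 0.0217
  θ3 = atan2(B,A) + arccos(C/0.3850) = -0.0873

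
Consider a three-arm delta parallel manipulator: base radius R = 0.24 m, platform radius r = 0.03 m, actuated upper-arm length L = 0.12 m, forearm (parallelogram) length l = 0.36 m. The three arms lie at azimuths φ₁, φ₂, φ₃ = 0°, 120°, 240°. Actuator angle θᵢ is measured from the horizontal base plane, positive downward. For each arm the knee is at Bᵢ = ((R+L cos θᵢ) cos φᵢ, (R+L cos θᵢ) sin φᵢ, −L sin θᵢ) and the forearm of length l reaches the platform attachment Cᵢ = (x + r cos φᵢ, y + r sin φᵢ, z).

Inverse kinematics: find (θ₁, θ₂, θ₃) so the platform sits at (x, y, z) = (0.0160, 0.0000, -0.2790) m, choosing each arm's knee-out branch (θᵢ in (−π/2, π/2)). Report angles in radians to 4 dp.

θ₁ = 0.6110, θ₂ = 0.7855, θ₃ = 0.7855

rotate P by −φ1: (0.0160, 0.0000, -0.2790)
  A=0.1940, B=-0.2790, C=(l²−L²−A²−y'²−z²)/(2L)=-0.0012
  √(A²+B²)=0.3398;  θ1 = -0.9632+1.5742 ≈ 0.6110
rotate P by −φ2: (-0.0080, -0.0139, -0.2790)
  A=0.2180, B=-0.2790, C=(l²−L²−A²−y'²−z²)/(2L)=-0.0432
  √(A²+B²)=0.3541;  θ2 = -0.9075+1.6930 ≈ 0.7855
arm 3 (φ=240.0°): x'=-0.0080, y'=0.0139
  A=0.2180, B=-0.2790, C=(l²−L²−A²−y'²−z²)/(2L)=-0.0432
  √(A²+B²)=0.3541;  θ3 = -0.9075+1.6930 ≈ 0.7855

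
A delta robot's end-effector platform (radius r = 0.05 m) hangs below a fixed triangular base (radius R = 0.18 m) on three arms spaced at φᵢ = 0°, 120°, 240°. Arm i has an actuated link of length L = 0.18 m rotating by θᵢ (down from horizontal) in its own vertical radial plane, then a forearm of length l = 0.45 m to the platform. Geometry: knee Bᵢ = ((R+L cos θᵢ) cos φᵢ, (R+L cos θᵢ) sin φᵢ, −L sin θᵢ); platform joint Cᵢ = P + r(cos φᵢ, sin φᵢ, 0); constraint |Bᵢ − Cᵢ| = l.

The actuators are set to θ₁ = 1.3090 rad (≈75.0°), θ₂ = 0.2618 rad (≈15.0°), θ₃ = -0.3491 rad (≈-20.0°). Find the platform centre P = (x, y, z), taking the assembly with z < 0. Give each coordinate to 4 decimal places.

φ1=0.0°: virtual centre (0.1766, 0.0000, -0.1739), radius l
φ2=120.0°: virtual centre (-0.1519, 0.2632, -0.0466), radius l
φ3=240.0°: virtual centre (-0.1496, -0.2591, 0.0616), radius l
subtract pairs → two planes through P
linear system: -0.6570x+0.5263y = 0.0331−0.2546z; -0.6523x+-0.5181y = 0.0319−0.4709z
Cramer: x(z) = -0.0496+0.5553z;  y(z) = 0.0010+0.2096z
quadratic in z: (1.3524)z²+(0.0969)z+(-0.1211)=0, √Δ=0.8152 → z ∈ {-0.3372, 0.2656}; z = -0.3372 (taking z<0)
x = -0.2369, y = -0.0697

(-0.2369, -0.0697, -0.3372)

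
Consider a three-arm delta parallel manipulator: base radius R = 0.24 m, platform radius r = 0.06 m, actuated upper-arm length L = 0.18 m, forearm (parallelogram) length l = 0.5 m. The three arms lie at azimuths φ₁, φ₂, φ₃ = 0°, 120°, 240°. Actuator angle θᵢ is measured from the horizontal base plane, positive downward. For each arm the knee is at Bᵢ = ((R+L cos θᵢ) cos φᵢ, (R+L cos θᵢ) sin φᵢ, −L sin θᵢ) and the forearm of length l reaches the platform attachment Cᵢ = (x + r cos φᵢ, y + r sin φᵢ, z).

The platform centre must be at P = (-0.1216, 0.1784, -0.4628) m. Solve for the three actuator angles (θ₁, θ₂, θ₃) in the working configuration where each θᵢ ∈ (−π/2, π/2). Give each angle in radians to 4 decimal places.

θ₁ = 1.2214, θ₂ = -0.0876, θ₃ = 1.1343

arm 1 (φ=0.0°): x'=-0.1216, y'=0.1784
  A=0.3016, B=-0.4628, C=(l²−L²−A²−y'²−z²)/(2L)=-0.3316
  θ1 = atan2(B,A) + arccos(C/0.5524) = 1.2214
φ2=120.0° → target in arm frame (0.2153, 0.0161)
  A cos θ + B sin θ = C:  -0.0353·cos θ + -0.4628·sin θ = 0.0053
  √(A²+B²)=0.4641;  θ2 = -1.6469+1.5594 ≈ -0.0876
φ3=240.0° → target in arm frame (-0.0937, -0.1945)
  A cos θ + B sin θ = C:  0.2737·cos θ + -0.4628·sin θ = -0.3037
  θ3 = atan2(B,A) + arccos(C/0.5377) = 1.1343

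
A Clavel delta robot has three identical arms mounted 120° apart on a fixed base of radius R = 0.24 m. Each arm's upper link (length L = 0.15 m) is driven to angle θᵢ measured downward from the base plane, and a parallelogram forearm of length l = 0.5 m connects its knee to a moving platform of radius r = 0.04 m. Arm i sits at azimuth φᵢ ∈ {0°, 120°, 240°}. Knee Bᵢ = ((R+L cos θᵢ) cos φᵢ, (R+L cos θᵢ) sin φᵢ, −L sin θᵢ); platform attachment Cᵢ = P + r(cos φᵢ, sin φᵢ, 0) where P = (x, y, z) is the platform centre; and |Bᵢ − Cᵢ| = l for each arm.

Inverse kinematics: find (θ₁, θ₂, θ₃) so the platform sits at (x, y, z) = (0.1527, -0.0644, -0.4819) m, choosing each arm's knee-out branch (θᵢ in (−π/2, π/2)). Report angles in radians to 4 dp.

arm 1 (φ=0.0°): x'=0.1527, y'=-0.0644
  e−x'=0.0473;  (l²−L²−(e−x')²−y'²−z²)/2L = -0.0370
  √(A²+B²)=0.4842;  θ1 = -1.4730+1.6474 ≈ 0.1744
arm 2 (φ=120.0°): x'=-0.1321, y'=-0.1000
  A=0.3321, B=-0.4819, C=(l²−L²−A²−y'²−z²)/(2L)=-0.4168
  √(A²+B²)=0.5853;  θ2 = -0.9674+2.3634 ≈ 1.3960
arm 3 (φ=240.0°): x'=-0.0206, y'=0.1644
  A=0.2206, B=-0.4819, C=(l²−L²−A²−y'²−z²)/(2L)=-0.2681
  √(A²+B²)=0.5300;  θ3 = -1.1415+2.1011 ≈ 0.9596

θ₁ = 0.1744, θ₂ = 1.3960, θ₃ = 0.9596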